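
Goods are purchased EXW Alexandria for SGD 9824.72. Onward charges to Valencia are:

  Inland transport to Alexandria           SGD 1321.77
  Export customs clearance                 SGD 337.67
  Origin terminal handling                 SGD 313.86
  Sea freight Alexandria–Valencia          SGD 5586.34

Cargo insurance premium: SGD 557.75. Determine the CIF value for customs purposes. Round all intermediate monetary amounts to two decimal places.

CIF value: SGD 17942.11

CIF = EXW price + pre-shipment costs + freight + insurance
CIF = 9824.72 + 1321.77 + 337.67 + 313.86 + 5586.34 + 557.75 = 17942.11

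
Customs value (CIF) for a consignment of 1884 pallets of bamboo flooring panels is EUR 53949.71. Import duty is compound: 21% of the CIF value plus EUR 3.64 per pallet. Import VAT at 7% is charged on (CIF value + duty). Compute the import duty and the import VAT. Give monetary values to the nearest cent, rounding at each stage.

Ad valorem component: 53949.71 × 21% = 11329.44
Specific component: 1884 × 3.64 = 6857.76
Import duty = 11329.44 + 6857.76 = 18187.20
VAT base = CIF + duty = 53949.71 + 18187.20 = 72136.91
Import VAT = 72136.91 × 7% = 5049.58

Import duty: EUR 18187.20; import VAT: EUR 5049.58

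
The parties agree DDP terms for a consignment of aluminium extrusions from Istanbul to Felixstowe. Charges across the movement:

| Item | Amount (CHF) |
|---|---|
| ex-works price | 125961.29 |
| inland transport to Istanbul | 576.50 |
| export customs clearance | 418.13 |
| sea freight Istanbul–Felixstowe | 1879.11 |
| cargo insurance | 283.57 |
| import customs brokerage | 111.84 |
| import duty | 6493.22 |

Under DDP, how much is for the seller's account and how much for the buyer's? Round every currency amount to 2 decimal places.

Seller: CHF 135723.66; buyer: CHF 0.00

DDP: the seller bears all costs including import duty.
Seller's account: goods 125961.29 + inland to port 576.50 + export clearance 418.13 + freight 1879.11 + insurance 283.57 + brokerage 111.84 + duty 6493.22 = 135723.66
Buyer's account: 0.00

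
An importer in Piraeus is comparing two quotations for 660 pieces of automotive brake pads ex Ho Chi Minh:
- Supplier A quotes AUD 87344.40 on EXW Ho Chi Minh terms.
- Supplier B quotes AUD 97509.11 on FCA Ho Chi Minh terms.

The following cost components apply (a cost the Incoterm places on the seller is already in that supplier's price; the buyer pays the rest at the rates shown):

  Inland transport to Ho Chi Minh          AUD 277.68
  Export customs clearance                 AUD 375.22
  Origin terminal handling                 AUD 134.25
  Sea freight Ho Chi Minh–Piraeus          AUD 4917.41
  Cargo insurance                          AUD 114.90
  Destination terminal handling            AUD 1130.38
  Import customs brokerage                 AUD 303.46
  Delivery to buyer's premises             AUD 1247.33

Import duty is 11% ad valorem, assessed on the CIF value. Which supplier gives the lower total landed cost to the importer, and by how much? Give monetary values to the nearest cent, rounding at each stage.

Supplier A (EXW):
CIF value = EXW price + inland to port + export clearance + origin terminal + freight + insurance = 87344.40 + 277.68 + 375.22 + 134.25 + 4917.41 + 114.90 = 93163.86
Import duty = 93163.86 × 11% = 10248.02
Buyer bears (A): 277.68 + 375.22 + 134.25 + 4917.41 + 114.90 + 1130.38 + 303.46 + 1247.33 = 8500.63
Landed cost (A) = invoice 87344.40 + 8500.63 + duty 10248.02 = 106093.05
Supplier B (FCA):
CIF value = FCA price + origin terminal + freight + insurance = 97509.11 + 134.25 + 4917.41 + 114.90 = 102675.67
Import duty = 102675.67 × 11% = 11294.32
Buyer bears (B): 134.25 + 4917.41 + 114.90 + 1130.38 + 303.46 + 1247.33 = 7847.73
Landed cost (B) = invoice 97509.11 + 7847.73 + duty 11294.32 = 116651.16
Difference = |106093.05 − 116651.16| = 10558.11

Supplier A is cheaper by AUD 10558.11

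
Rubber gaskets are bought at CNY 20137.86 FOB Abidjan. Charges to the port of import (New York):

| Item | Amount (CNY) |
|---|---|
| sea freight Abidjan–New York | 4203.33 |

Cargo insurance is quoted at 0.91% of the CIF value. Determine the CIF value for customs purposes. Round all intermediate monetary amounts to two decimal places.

CIF value: CNY 24564.73

Let C be the CIF value. C = FOB price + freight + 0.91% × C
C − 0.91% × C = 20137.86 + 4203.33
0.9909 × C = 24341.19
C = 24341.19 / 0.9909 = 24564.73
Insurance premium = 0.91% × 24564.73 = 223.54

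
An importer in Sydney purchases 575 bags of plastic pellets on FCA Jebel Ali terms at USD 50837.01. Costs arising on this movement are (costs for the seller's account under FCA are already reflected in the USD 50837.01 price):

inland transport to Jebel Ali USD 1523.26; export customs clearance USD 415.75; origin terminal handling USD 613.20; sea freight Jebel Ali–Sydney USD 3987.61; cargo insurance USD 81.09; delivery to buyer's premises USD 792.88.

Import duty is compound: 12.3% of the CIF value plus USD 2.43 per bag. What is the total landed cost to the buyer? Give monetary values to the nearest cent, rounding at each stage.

Total landed cost: USD 64537.87

FCA: the seller delivers export-cleared goods to the carrier; the buyer bears costs from that point.
Already in the invoice (seller's account under FCA): inland to port, export clearance — exclude.
CIF value = FCA price + origin terminal + freight + insurance = 50837.01 + 613.20 + 3987.61 + 81.09 = 55518.91
Ad valorem component: 55518.91 × 12.3% = 6828.83
Specific component: 575 × 2.43 = 1397.25
Import duty = 6828.83 + 1397.25 = 8226.08
Buyer bears: origin terminal 613.20 + freight 3987.61 + insurance 81.09 + delivery 792.88 + duty 8226.08 = 13700.86
Landed cost = invoice 50837.01 + 13700.86 = 64537.87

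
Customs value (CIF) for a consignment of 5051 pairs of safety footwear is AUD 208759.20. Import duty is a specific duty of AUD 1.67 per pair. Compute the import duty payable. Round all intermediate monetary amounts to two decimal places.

Import duty: AUD 8435.17

Import duty = 5051 × 1.67 = 8435.17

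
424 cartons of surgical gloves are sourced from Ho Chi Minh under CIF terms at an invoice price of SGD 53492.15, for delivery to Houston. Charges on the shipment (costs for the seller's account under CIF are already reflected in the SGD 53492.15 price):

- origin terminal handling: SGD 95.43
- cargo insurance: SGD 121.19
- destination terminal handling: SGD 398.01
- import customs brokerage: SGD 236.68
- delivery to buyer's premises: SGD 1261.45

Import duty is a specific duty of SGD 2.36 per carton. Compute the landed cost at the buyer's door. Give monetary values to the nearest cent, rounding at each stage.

CIF: the seller pays costs through ocean freight and marine insurance to the destination port.
Already in the invoice (seller's account under CIF): origin terminal, insurance — exclude.
The CIF price already equals the CIF value: 53492.15
Import duty = 424 × 2.36 = 1000.64
Buyer bears: destination terminal 398.01 + brokerage 236.68 + delivery 1261.45 + duty 1000.64 = 2896.78
Landed cost = invoice 53492.15 + 2896.78 = 56388.93

Total landed cost: SGD 56388.93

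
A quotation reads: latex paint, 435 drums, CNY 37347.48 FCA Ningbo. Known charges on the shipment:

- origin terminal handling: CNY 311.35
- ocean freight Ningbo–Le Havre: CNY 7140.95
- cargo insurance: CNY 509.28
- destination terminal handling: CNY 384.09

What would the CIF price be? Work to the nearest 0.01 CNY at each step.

Not relevant to the conversion: destination terminal — on the buyer under both terms; not part of either seller's price.
From FCA to CIF, the seller additionally bears: origin terminal, freight, insurance.
CIF price = 37347.48 + 311.35 + 7140.95 + 509.28 = 45309.06

CIF price: CNY 45309.06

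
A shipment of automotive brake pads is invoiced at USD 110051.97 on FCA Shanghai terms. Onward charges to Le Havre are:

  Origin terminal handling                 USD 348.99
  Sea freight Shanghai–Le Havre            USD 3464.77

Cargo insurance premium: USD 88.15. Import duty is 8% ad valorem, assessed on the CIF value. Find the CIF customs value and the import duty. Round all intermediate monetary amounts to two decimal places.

CIF = FCA price + pre-shipment costs + freight + insurance
CIF = 110051.97 + 348.99 + 3464.77 + 88.15 = 113953.88
Import duty = 113953.88 × 8% = 9116.31

CIF value: USD 113953.88; import duty: USD 9116.31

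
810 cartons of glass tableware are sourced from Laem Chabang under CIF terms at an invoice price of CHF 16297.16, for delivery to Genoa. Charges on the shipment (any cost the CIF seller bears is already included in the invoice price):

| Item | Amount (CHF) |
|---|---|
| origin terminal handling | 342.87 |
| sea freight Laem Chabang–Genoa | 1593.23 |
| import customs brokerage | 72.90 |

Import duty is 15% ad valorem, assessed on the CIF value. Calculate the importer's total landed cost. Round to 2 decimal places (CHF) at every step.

Total landed cost: CHF 18814.63

CIF: the seller pays costs through ocean freight and marine insurance to the destination port.
Already in the invoice (seller's account under CIF): origin terminal, freight — exclude.
The CIF price already equals the CIF value: 16297.16
Import duty = 16297.16 × 15% = 2444.57
Buyer bears: brokerage 72.90 + duty 2444.57 = 2517.47
Landed cost = invoice 16297.16 + 2517.47 = 18814.63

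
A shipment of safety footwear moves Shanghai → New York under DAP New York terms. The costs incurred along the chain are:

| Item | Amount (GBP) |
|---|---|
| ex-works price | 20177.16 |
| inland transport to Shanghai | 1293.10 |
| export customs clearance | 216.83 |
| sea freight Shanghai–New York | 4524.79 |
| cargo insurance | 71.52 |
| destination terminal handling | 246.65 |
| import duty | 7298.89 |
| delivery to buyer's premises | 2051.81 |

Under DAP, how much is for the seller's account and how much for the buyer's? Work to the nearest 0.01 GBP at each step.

DAP: the seller bears all costs to the named destination except import duty and clearance.
Seller's account: goods 20177.16 + inland to port 1293.10 + export clearance 216.83 + freight 4524.79 + insurance 71.52 + destination terminal 246.65 + delivery 2051.81 = 28581.86
Buyer's account: duty 7298.89 = 7298.89

Seller: GBP 28581.86; buyer: GBP 7298.89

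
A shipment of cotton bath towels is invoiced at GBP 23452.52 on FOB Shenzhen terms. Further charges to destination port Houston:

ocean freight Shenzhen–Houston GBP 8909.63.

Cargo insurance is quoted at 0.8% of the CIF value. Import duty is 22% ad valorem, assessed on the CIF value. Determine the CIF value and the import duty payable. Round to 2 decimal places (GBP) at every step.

Let C be the CIF value. C = FOB price + freight + 0.8% × C
C − 0.8% × C = 23452.52 + 8909.63
0.992 × C = 32362.15
C = 32362.15 / 0.992 = 32623.14
Insurance premium = 0.8% × 32623.14 = 260.99
Import duty = 32623.14 × 22% = 7177.09

CIF value: GBP 32623.14; import duty: GBP 7177.09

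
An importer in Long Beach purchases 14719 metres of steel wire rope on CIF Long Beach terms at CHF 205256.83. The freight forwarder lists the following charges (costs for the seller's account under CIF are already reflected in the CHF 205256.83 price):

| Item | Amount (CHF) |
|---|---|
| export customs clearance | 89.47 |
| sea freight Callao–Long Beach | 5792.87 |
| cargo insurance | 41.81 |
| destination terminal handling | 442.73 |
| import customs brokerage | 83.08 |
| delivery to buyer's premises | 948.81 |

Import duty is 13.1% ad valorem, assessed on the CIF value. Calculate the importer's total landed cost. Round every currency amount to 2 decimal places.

Total landed cost: CHF 233620.09

CIF: the seller pays costs through ocean freight and marine insurance to the destination port.
Already in the invoice (seller's account under CIF): export clearance, freight, insurance — exclude.
The CIF price already equals the CIF value: 205256.83
Import duty = 205256.83 × 13.1% = 26888.64
Buyer bears: destination terminal 442.73 + brokerage 83.08 + delivery 948.81 + duty 26888.64 = 28363.26
Landed cost = invoice 205256.83 + 28363.26 = 233620.09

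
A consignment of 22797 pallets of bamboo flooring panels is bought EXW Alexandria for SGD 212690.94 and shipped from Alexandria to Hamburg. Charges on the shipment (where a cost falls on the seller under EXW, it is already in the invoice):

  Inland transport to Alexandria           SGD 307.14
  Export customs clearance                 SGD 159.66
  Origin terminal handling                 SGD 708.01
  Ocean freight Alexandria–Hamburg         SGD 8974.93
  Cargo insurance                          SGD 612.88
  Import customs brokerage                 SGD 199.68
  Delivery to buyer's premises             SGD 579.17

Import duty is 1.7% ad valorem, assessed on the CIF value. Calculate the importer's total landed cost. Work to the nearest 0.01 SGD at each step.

EXW: the seller makes goods available at their premises; the buyer bears all onward costs.
CIF value = EXW price + inland to port + export clearance + origin terminal + freight + insurance = 212690.94 + 307.14 + 159.66 + 708.01 + 8974.93 + 612.88 = 223453.56
Import duty = 223453.56 × 1.7% = 3798.71
Buyer bears: inland to port 307.14 + export clearance 159.66 + origin terminal 708.01 + freight 8974.93 + insurance 612.88 + brokerage 199.68 + delivery 579.17 + duty 3798.71 = 15340.18
Landed cost = invoice 212690.94 + 15340.18 = 228031.12

Total landed cost: SGD 228031.12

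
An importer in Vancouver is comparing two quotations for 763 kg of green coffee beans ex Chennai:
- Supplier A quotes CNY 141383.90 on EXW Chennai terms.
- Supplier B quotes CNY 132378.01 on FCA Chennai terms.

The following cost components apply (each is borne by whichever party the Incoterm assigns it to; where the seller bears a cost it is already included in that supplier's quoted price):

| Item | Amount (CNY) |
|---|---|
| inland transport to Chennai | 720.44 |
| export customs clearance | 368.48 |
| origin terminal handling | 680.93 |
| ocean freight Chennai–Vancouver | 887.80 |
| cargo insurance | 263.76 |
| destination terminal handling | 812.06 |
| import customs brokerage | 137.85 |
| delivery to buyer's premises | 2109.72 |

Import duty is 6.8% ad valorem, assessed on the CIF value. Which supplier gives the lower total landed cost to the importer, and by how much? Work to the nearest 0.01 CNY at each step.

Supplier B is cheaper by CNY 10781.26

Supplier A (EXW):
CIF value = EXW price + inland to port + export clearance + origin terminal + freight + insurance = 141383.90 + 720.44 + 368.48 + 680.93 + 887.80 + 263.76 = 144305.31
Import duty = 144305.31 × 6.8% = 9812.76
Buyer bears (A): 720.44 + 368.48 + 680.93 + 887.80 + 263.76 + 812.06 + 137.85 + 2109.72 = 5981.04
Landed cost (A) = invoice 141383.90 + 5981.04 + duty 9812.76 = 157177.70
Supplier B (FCA):
CIF value = FCA price + origin terminal + freight + insurance = 132378.01 + 680.93 + 887.80 + 263.76 = 134210.50
Import duty = 134210.50 × 6.8% = 9126.31
Buyer bears (B): 680.93 + 887.80 + 263.76 + 812.06 + 137.85 + 2109.72 = 4892.12
Landed cost (B) = invoice 132378.01 + 4892.12 + duty 9126.31 = 146396.44
Difference = |157177.70 − 146396.44| = 10781.26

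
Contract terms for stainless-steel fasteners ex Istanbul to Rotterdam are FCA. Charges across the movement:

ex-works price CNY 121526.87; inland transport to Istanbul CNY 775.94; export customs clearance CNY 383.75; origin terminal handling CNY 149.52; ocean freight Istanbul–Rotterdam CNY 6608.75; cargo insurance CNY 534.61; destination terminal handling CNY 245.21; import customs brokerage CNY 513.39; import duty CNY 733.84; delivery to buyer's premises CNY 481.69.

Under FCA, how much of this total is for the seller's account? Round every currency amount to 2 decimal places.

Seller's account: CNY 122686.56

FCA: the seller delivers export-cleared goods to the carrier; the buyer bears costs from that point.
Seller's account: goods 121526.87 + inland to port 775.94 + export clearance 383.75 = 122686.56
Buyer's account: origin terminal 149.52 + freight 6608.75 + insurance 534.61 + destination terminal 245.21 + brokerage 513.39 + duty 733.84 + delivery 481.69 = 9267.01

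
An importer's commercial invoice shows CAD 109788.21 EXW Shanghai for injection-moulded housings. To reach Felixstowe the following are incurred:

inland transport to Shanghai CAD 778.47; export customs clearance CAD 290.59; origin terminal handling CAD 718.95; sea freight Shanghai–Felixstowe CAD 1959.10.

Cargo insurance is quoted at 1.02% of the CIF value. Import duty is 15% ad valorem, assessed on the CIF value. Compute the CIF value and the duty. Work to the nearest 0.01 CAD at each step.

CIF value: CAD 114705.31; import duty: CAD 17205.80

Let C be the CIF value. C = EXW price + pre-shipment costs + freight + 1.02% × C
C − 1.02% × C = 109788.21 + 778.47 + 290.59 + 718.95 + 1959.10
0.9898 × C = 113535.32
C = 113535.32 / 0.9898 = 114705.31
Insurance premium = 1.02% × 114705.31 = 1169.99
Import duty = 114705.31 × 15% = 17205.80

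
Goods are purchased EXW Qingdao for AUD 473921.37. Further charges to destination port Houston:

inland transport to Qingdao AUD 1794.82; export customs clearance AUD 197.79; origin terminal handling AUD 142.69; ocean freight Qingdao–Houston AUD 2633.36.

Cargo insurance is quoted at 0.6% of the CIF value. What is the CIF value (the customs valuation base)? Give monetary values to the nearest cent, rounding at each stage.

CIF value: AUD 481579.51

Let C be the CIF value. C = EXW price + pre-shipment costs + freight + 0.6% × C
C − 0.6% × C = 473921.37 + 1794.82 + 197.79 + 142.69 + 2633.36
0.994 × C = 478690.03
C = 478690.03 / 0.994 = 481579.51
Insurance premium = 0.6% × 481579.51 = 2889.48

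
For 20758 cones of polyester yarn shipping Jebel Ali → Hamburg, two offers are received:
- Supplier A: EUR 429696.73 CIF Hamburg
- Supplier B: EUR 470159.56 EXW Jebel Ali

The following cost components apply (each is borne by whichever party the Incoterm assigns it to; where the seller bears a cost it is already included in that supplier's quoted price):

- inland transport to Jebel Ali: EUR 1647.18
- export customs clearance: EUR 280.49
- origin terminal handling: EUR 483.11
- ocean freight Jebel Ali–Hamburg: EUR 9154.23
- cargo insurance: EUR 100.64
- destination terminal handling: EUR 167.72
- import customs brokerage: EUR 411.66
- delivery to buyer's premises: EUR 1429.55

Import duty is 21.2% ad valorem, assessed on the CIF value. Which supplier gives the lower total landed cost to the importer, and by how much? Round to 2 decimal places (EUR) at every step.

Supplier A (CIF):
The CIF price already equals the CIF value: 429696.73
Import duty = 429696.73 × 21.2% = 91095.71
Buyer bears (A): 167.72 + 411.66 + 1429.55 = 2008.93
Landed cost (A) = invoice 429696.73 + 2008.93 + duty 91095.71 = 522801.37
Supplier B (EXW):
CIF value = EXW price + inland to port + export clearance + origin terminal + freight + insurance = 470159.56 + 1647.18 + 280.49 + 483.11 + 9154.23 + 100.64 = 481825.21
Import duty = 481825.21 × 21.2% = 102146.94
Buyer bears (B): 1647.18 + 280.49 + 483.11 + 9154.23 + 100.64 + 167.72 + 411.66 + 1429.55 = 13674.58
Landed cost (B) = invoice 470159.56 + 13674.58 + duty 102146.94 = 585981.08
Difference = |522801.37 − 585981.08| = 63179.71

Supplier A is cheaper by EUR 63179.71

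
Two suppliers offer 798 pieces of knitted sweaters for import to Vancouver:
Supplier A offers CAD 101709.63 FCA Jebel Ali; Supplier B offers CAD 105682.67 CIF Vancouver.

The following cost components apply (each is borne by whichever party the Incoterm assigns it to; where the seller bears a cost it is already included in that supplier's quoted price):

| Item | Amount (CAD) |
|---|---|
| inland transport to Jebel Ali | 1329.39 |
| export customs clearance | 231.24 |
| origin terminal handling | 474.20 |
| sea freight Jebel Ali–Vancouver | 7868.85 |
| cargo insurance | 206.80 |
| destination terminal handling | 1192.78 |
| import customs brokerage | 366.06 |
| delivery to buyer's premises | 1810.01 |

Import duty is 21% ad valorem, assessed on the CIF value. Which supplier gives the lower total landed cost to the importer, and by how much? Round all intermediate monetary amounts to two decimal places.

Supplier B is cheaper by CAD 5537.94

Supplier A (FCA):
CIF value = FCA price + origin terminal + freight + insurance = 101709.63 + 474.20 + 7868.85 + 206.80 = 110259.48
Import duty = 110259.48 × 21% = 23154.49
Buyer bears (A): 474.20 + 7868.85 + 206.80 + 1192.78 + 366.06 + 1810.01 = 11918.70
Landed cost (A) = invoice 101709.63 + 11918.70 + duty 23154.49 = 136782.82
Supplier B (CIF):
The CIF price already equals the CIF value: 105682.67
Import duty = 105682.67 × 21% = 22193.36
Buyer bears (B): 1192.78 + 366.06 + 1810.01 = 3368.85
Landed cost (B) = invoice 105682.67 + 3368.85 + duty 22193.36 = 131244.88
Difference = |136782.82 − 131244.88| = 5537.94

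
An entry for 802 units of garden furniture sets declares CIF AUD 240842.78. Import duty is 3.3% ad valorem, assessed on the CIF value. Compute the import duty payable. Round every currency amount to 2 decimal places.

Import duty: AUD 7947.81

Import duty = 240842.78 × 3.3% = 7947.81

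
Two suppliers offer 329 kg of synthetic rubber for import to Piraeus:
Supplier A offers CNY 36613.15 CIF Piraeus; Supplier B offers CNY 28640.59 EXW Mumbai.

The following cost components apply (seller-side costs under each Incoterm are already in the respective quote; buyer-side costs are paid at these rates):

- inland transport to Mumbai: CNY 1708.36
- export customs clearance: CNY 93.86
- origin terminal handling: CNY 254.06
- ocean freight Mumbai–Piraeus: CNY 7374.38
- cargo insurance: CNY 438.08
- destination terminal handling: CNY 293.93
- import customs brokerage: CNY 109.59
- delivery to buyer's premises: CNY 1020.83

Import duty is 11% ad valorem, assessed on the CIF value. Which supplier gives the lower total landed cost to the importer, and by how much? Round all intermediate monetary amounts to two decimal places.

Supplier A is cheaper by CNY 2104.76

Supplier A (CIF):
The CIF price already equals the CIF value: 36613.15
Import duty = 36613.15 × 11% = 4027.45
Buyer bears (A): 293.93 + 109.59 + 1020.83 = 1424.35
Landed cost (A) = invoice 36613.15 + 1424.35 + duty 4027.45 = 42064.95
Supplier B (EXW):
CIF value = EXW price + inland to port + export clearance + origin terminal + freight + insurance = 28640.59 + 1708.36 + 93.86 + 254.06 + 7374.38 + 438.08 = 38509.33
Import duty = 38509.33 × 11% = 4236.03
Buyer bears (B): 1708.36 + 93.86 + 254.06 + 7374.38 + 438.08 + 293.93 + 109.59 + 1020.83 = 11293.09
Landed cost (B) = invoice 28640.59 + 11293.09 + duty 4236.03 = 44169.71
Difference = |42064.95 − 44169.71| = 2104.76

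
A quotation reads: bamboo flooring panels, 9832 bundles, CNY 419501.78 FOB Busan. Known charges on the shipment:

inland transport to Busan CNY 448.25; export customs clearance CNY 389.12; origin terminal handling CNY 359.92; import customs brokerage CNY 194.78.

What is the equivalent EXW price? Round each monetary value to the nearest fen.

EXW price: CNY 418304.49

Not relevant to the conversion: brokerage — on the buyer under both terms; not part of either seller's price.
From FOB to EXW, the seller no longer bears: inland to port, export clearance, origin terminal.
EXW price = 419501.78 − 448.25 − 389.12 − 359.92 = 418304.49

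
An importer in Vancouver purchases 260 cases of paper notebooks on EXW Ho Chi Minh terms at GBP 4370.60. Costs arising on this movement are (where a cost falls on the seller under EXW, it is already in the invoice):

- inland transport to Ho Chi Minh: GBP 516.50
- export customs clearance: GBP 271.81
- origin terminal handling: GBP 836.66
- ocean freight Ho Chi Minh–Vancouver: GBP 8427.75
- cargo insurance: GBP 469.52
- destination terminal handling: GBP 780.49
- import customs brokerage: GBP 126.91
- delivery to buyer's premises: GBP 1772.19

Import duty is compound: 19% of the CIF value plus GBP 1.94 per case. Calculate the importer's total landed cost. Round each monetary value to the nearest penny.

EXW: the seller makes goods available at their premises; the buyer bears all onward costs.
CIF value = EXW price + inland to port + export clearance + origin terminal + freight + insurance = 4370.60 + 516.50 + 271.81 + 836.66 + 8427.75 + 469.52 = 14892.84
Ad valorem component: 14892.84 × 19% = 2829.64
Specific component: 260 × 1.94 = 504.40
Import duty = 2829.64 + 504.40 = 3334.04
Buyer bears: inland to port 516.50 + export clearance 271.81 + origin terminal 836.66 + freight 8427.75 + insurance 469.52 + destination terminal 780.49 + brokerage 126.91 + delivery 1772.19 + duty 3334.04 = 16535.87
Landed cost = invoice 4370.60 + 16535.87 = 20906.47

Total landed cost: GBP 20906.47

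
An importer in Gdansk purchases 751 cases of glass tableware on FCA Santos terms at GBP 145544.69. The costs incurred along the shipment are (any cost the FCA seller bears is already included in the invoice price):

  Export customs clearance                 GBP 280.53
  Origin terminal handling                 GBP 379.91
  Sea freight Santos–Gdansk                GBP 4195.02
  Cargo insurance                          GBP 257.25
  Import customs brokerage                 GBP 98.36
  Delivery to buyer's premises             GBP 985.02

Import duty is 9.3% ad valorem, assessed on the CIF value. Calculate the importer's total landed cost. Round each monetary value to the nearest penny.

Total landed cost: GBP 165445.30

FCA: the seller delivers export-cleared goods to the carrier; the buyer bears costs from that point.
Already in the invoice (seller's account under FCA): export clearance — exclude.
CIF value = FCA price + origin terminal + freight + insurance = 145544.69 + 379.91 + 4195.02 + 257.25 = 150376.87
Import duty = 150376.87 × 9.3% = 13985.05
Buyer bears: origin terminal 379.91 + freight 4195.02 + insurance 257.25 + brokerage 98.36 + delivery 985.02 + duty 13985.05 = 19900.61
Landed cost = invoice 145544.69 + 19900.61 = 165445.30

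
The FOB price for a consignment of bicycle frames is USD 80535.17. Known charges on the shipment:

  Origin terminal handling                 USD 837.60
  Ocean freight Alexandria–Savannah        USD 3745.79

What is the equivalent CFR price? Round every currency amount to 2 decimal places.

CFR price: USD 84280.96

Not relevant to the conversion: origin terminal — on the seller under both FOB and CFR; already in the FOB price and stays in the CFR price.
From FOB to CFR, the seller additionally bears: freight.
CFR price = 80535.17 + 3745.79 = 84280.96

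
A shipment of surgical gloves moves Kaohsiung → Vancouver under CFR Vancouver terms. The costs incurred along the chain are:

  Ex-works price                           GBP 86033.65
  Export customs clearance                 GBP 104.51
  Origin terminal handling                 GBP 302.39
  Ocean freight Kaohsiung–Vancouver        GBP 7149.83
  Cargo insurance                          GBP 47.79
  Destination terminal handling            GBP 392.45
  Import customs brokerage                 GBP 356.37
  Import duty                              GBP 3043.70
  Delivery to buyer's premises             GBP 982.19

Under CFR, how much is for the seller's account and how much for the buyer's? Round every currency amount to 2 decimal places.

CFR: the seller pays costs through ocean freight to the destination port, but not insurance.
Seller's account: goods 86033.65 + export clearance 104.51 + origin terminal 302.39 + freight 7149.83 = 93590.38
Buyer's account: insurance 47.79 + destination terminal 392.45 + brokerage 356.37 + duty 3043.70 + delivery 982.19 = 4822.50

Seller: GBP 93590.38; buyer: GBP 4822.50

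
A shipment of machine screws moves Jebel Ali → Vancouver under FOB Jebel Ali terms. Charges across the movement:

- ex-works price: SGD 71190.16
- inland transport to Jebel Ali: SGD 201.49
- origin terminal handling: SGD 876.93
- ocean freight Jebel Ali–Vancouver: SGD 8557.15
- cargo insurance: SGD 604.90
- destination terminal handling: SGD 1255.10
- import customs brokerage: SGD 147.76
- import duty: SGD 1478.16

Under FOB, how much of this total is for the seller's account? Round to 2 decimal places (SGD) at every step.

FOB: the seller bears costs until goods are on board at the origin port; the buyer bears freight, insurance and all costs thereafter.
Seller's account: goods 71190.16 + inland to port 201.49 + origin terminal 876.93 = 72268.58
Buyer's account: freight 8557.15 + insurance 604.90 + destination terminal 1255.10 + brokerage 147.76 + duty 1478.16 = 12043.07

Seller's account: SGD 72268.58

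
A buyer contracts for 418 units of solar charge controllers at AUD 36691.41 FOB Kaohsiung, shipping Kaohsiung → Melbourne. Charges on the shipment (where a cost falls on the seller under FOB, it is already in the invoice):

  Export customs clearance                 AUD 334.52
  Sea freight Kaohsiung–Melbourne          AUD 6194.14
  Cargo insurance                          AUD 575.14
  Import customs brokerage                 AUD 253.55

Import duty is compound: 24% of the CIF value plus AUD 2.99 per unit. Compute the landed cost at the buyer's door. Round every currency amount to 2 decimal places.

Total landed cost: AUD 55394.63

FOB: the seller bears costs until goods are on board at the origin port; the buyer bears freight, insurance and all costs thereafter.
Already in the invoice (seller's account under FOB): export clearance — exclude.
CIF value = FOB price + freight + insurance = 36691.41 + 6194.14 + 575.14 = 43460.69
Ad valorem component: 43460.69 × 24% = 10430.57
Specific component: 418 × 2.99 = 1249.82
Import duty = 10430.57 + 1249.82 = 11680.39
Buyer bears: freight 6194.14 + insurance 575.14 + brokerage 253.55 + duty 11680.39 = 18703.22
Landed cost = invoice 36691.41 + 18703.22 = 55394.63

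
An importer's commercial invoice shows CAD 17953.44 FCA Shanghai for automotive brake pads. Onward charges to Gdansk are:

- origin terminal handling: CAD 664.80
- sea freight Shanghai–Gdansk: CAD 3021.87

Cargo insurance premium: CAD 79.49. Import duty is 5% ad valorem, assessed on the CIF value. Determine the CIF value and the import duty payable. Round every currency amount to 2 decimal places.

CIF value: CAD 21719.60; import duty: CAD 1085.98

CIF = FCA price + pre-shipment costs + freight + insurance
CIF = 17953.44 + 664.80 + 3021.87 + 79.49 = 21719.60
Import duty = 21719.60 × 5% = 1085.98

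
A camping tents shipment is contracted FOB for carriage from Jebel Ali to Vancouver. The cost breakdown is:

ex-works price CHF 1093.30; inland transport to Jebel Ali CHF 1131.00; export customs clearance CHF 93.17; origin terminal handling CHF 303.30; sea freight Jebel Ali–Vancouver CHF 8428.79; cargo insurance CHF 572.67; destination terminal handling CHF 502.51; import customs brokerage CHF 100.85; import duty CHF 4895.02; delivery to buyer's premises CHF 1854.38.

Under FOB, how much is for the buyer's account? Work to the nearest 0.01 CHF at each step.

FOB: the seller bears costs until goods are on board at the origin port; the buyer bears freight, insurance and all costs thereafter.
Seller's account: goods 1093.30 + inland to port 1131.00 + export clearance 93.17 + origin terminal 303.30 = 2620.77
Buyer's account: freight 8428.79 + insurance 572.67 + destination terminal 502.51 + brokerage 100.85 + duty 4895.02 + delivery 1854.38 = 16354.22

Buyer's account: CHF 16354.22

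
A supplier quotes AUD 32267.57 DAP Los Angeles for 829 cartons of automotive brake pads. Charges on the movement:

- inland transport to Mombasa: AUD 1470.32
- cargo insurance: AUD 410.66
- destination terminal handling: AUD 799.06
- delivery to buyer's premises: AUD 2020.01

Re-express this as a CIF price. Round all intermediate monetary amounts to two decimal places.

Not relevant to the conversion: insurance, inland to port — on the seller under both DAP and CIF; already in the DAP price and stays in the CIF price.
From DAP to CIF, the seller no longer bears: destination terminal, delivery.
CIF price = 32267.57 − 799.06 − 2020.01 = 29448.50

CIF price: AUD 29448.50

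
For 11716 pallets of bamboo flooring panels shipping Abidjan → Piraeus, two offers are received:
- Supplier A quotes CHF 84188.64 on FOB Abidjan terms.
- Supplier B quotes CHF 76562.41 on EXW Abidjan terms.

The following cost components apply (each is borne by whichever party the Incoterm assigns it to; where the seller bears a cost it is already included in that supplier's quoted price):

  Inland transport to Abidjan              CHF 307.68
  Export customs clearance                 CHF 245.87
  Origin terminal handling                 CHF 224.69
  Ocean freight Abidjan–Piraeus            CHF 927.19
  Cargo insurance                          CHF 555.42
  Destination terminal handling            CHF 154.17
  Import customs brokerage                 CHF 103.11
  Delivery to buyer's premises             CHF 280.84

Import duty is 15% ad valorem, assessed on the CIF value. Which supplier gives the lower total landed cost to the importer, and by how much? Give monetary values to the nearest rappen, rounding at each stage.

Supplier A (FOB):
CIF value = FOB price + freight + insurance = 84188.64 + 927.19 + 555.42 = 85671.25
Import duty = 85671.25 × 15% = 12850.69
Buyer bears (A): 927.19 + 555.42 + 154.17 + 103.11 + 280.84 = 2020.73
Landed cost (A) = invoice 84188.64 + 2020.73 + duty 12850.69 = 99060.06
Supplier B (EXW):
CIF value = EXW price + inland to port + export clearance + origin terminal + freight + insurance = 76562.41 + 307.68 + 245.87 + 224.69 + 927.19 + 555.42 = 78823.26
Import duty = 78823.26 × 15% = 11823.49
Buyer bears (B): 307.68 + 245.87 + 224.69 + 927.19 + 555.42 + 154.17 + 103.11 + 280.84 = 2798.97
Landed cost (B) = invoice 76562.41 + 2798.97 + duty 11823.49 = 91184.87
Difference = |99060.06 − 91184.87| = 7875.19

Supplier B is cheaper by CHF 7875.19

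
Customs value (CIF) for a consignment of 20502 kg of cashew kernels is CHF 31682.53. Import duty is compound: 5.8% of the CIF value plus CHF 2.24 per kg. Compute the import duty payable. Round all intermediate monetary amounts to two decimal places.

Ad valorem component: 31682.53 × 5.8% = 1837.59
Specific component: 20502 × 2.24 = 45924.48
Import duty = 1837.59 + 45924.48 = 47762.07

Import duty: CHF 47762.07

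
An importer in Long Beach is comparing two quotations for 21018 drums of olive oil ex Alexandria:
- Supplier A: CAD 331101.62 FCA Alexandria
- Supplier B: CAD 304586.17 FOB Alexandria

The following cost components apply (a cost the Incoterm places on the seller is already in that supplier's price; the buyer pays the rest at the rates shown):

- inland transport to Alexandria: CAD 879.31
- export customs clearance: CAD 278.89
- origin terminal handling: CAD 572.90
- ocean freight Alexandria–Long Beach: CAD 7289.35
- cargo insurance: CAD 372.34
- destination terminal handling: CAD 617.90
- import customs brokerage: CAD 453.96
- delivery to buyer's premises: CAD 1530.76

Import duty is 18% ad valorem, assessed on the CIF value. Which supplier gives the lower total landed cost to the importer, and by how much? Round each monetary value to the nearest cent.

Supplier B is cheaper by CAD 31964.26

Supplier A (FCA):
CIF value = FCA price + origin terminal + freight + insurance = 331101.62 + 572.90 + 7289.35 + 372.34 = 339336.21
Import duty = 339336.21 × 18% = 61080.52
Buyer bears (A): 572.90 + 7289.35 + 372.34 + 617.90 + 453.96 + 1530.76 = 10837.21
Landed cost (A) = invoice 331101.62 + 10837.21 + duty 61080.52 = 403019.35
Supplier B (FOB):
CIF value = FOB price + freight + insurance = 304586.17 + 7289.35 + 372.34 = 312247.86
Import duty = 312247.86 × 18% = 56204.61
Buyer bears (B): 7289.35 + 372.34 + 617.90 + 453.96 + 1530.76 = 10264.31
Landed cost (B) = invoice 304586.17 + 10264.31 + duty 56204.61 = 371055.09
Difference = |403019.35 − 371055.09| = 31964.26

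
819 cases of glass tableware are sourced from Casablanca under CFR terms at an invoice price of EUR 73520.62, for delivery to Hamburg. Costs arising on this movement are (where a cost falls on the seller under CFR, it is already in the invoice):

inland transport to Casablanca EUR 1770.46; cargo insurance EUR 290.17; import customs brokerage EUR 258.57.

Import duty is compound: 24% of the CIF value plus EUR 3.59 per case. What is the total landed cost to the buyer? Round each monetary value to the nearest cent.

CFR: the seller pays costs through ocean freight to the destination port, but not insurance.
Already in the invoice (seller's account under CFR): inland to port — exclude.
CIF value = CFR price + insurance = 73520.62 + 290.17 = 73810.79
Ad valorem component: 73810.79 × 24% = 17714.59
Specific component: 819 × 3.59 = 2940.21
Import duty = 17714.59 + 2940.21 = 20654.80
Buyer bears: insurance 290.17 + brokerage 258.57 + duty 20654.80 = 21203.54
Landed cost = invoice 73520.62 + 21203.54 = 94724.16

Total landed cost: EUR 94724.16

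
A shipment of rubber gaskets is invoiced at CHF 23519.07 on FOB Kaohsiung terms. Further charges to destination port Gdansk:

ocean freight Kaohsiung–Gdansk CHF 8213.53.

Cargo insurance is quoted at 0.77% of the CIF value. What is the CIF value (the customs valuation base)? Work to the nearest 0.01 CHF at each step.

CIF value: CHF 31978.84

Let C be the CIF value. C = FOB price + freight + 0.77% × C
C − 0.77% × C = 23519.07 + 8213.53
0.9923 × C = 31732.60
C = 31732.60 / 0.9923 = 31978.84
Insurance premium = 0.77% × 31978.84 = 246.24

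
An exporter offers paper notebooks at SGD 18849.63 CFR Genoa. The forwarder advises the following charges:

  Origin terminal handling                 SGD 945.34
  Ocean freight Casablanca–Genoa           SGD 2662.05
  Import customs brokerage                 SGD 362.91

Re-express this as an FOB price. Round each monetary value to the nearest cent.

Not relevant to the conversion: origin terminal — on the seller under both CFR and FOB; already in the CFR price and stays in the FOB price. brokerage — on the buyer under both terms; not part of either seller's price.
From CFR to FOB, the seller no longer bears: freight.
FOB price = 18849.63 − 2662.05 = 16187.58

FOB price: SGD 16187.58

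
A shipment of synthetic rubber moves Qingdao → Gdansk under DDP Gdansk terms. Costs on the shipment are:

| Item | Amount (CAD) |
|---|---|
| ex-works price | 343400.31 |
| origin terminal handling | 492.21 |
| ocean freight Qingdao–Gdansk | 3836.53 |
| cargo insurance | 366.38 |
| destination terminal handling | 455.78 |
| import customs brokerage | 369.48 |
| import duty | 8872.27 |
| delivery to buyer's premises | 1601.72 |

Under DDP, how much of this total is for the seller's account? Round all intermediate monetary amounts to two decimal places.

DDP: the seller bears all costs including import duty.
Seller's account: goods 343400.31 + origin terminal 492.21 + freight 3836.53 + insurance 366.38 + destination terminal 455.78 + brokerage 369.48 + duty 8872.27 + delivery 1601.72 = 359394.68
Buyer's account: 0.00

Seller's account: CAD 359394.68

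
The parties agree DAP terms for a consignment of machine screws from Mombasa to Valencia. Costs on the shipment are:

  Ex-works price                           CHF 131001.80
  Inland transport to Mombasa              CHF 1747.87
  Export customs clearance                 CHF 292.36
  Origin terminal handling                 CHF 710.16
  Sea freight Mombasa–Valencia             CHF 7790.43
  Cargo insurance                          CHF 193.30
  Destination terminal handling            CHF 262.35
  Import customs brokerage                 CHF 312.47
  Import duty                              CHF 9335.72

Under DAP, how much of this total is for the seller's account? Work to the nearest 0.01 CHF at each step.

DAP: the seller bears all costs to the named destination except import duty and clearance.
Seller's account: goods 131001.80 + inland to port 1747.87 + export clearance 292.36 + origin terminal 710.16 + freight 7790.43 + insurance 193.30 + destination terminal 262.35 = 141998.27
Buyer's account: brokerage 312.47 + duty 9335.72 = 9648.19

Seller's account: CHF 141998.27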